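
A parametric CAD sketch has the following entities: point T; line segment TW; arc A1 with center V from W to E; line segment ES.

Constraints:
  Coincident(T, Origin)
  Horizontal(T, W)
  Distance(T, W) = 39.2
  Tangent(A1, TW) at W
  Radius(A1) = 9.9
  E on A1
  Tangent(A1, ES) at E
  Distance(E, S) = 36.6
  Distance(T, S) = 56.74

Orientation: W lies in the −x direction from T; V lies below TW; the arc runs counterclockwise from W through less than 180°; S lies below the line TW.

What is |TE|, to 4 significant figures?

50.15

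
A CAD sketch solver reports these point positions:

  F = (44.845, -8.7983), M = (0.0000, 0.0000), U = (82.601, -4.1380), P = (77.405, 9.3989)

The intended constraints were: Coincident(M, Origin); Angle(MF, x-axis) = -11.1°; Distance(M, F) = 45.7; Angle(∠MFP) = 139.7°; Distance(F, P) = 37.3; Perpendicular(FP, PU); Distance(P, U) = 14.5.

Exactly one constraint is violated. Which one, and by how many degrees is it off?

Perpendicular(FP, PU) — off by 8.20°.

M = (0.00, 0.00) ✓; MF at -11.10° ✓; |MF| = 45.70 ✓; ∠MFP = 139.7° ✓; |FP| = 37.30 ✓; ∠(FP, PU) = 98.20° ✗; |PU| = 14.50 ✓.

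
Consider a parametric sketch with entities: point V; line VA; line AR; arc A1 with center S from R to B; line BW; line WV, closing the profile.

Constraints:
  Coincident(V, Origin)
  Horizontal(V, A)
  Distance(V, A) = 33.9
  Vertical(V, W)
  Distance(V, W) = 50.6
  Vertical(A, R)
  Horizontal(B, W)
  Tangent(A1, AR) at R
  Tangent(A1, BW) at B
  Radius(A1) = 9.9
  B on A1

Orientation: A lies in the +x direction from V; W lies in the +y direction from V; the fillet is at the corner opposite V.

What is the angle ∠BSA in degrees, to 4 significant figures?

166.3°

The virtual corner opposite V is at (33.90, 50.60). A1 meets AR tangentially, so SR is at right angles to AR and the tangent condition forces SB to be normal to BW, with radius 9.9, so the center S sits 9.9 in from both sides at S = (24.00, 40.70). That places the tangent points at R = (33.90, 40.70) on AR and B = (24.00, 50.60) on BW. Then cos ∠BSA = SB·SA / (|SB||SA|), giving 166.3°.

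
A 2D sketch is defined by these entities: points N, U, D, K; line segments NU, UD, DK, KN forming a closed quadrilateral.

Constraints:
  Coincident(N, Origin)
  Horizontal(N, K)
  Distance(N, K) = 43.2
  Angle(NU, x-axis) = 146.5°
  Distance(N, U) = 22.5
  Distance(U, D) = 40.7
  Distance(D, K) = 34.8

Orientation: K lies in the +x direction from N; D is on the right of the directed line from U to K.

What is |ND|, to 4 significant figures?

18.71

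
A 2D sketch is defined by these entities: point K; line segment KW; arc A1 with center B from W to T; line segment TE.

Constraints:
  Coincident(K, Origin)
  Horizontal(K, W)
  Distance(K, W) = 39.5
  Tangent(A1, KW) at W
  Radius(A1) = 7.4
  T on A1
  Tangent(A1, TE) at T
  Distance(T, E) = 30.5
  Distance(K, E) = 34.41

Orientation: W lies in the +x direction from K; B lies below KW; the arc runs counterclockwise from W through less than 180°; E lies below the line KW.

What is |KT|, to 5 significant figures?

33.357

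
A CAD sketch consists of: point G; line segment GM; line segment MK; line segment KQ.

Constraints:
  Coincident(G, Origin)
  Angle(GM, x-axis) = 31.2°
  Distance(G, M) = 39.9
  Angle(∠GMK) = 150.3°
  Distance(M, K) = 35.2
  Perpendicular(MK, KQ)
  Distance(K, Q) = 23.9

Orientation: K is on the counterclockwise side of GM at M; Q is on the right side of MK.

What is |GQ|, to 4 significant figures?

82.38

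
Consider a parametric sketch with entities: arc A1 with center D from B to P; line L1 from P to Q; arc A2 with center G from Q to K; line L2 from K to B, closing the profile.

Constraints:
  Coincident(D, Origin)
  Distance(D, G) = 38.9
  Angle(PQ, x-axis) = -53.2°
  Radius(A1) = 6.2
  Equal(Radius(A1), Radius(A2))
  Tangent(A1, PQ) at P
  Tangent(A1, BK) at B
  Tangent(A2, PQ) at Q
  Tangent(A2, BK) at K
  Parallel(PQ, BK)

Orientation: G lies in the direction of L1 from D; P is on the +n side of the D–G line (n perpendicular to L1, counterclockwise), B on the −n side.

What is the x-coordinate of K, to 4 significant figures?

18.34

The slot axis is L1's direction at -53.2°, so u = (cos -53.2°, sin -53.2°) = (0.5990, -0.8007) and n = (−sin -53.2°, cos -53.2°) = (0.8007, 0.5990). D is at the origin and G lies 38.9 along u from D, so G = 38.9·u = (23.30, -31.15). Tangency of A1 to both parallel lines with radius 6.2 puts P and B at D ± 6.2·n: P = (4.965, 3.714), B = (-4.965, -3.714). Equal radii place Q and K the same way about G: Q = G + 6.2·n = (28.27, -27.43), K = G − 6.2·n = (18.34, -34.86). So K.x = 18.34.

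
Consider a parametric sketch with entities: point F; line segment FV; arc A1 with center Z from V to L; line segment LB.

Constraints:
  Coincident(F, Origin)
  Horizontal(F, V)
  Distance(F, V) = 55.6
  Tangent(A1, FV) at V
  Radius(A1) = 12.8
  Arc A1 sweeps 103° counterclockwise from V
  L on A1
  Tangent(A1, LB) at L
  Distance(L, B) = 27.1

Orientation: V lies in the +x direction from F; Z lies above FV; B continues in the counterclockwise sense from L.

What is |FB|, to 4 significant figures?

74.91

On A1, V sits at bearing -90° from Z; a 103° counterclockwise sweep puts L at bearing 13°, so L = Z + 12.8·(cos 13°, sin 13°) = (68.07, 15.68). The tangent condition forces ZL to be normal to LB, so LB runs along (−sin 13°, cos 13°); with |LB| = 27.1, B = (61.98, 42.08). Then |FB| = |B − F| = 74.91.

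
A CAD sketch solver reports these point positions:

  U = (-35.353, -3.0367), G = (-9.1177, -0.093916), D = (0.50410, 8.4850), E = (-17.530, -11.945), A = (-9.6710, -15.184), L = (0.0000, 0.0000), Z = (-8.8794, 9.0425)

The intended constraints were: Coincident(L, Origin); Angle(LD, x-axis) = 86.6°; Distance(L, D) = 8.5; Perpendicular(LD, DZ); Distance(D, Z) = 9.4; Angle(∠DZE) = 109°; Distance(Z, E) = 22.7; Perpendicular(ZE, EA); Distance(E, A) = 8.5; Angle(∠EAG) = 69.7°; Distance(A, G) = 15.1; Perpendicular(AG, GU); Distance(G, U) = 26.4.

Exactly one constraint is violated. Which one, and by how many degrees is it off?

Perpendicular(AG, GU) — off by 8.50°.

L = (0.00, 0.00) ✓; LD at 86.60° ✓; |LD| = 8.500 ✓; ∠(LD, DZ) = 90.00° ✓; |DZ| = 9.400 ✓; ∠DZE = 109.0° ✓; |ZE| = 22.70 ✓; ∠(ZE, EA) = 90.00° ✓; |EA| = 8.500 ✓; ∠EAG = 69.70° ✓; |AG| = 15.10 ✓; ∠(AG, GU) = 98.50° ✗; |GU| = 26.40 ✓.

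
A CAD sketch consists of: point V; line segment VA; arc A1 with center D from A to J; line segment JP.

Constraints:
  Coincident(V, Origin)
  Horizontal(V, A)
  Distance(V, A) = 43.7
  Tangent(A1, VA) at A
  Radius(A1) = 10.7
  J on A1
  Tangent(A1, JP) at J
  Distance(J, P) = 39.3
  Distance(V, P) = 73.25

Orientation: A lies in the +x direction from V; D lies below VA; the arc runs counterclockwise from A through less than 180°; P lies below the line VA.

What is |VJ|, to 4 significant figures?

37.81

V is at the origin; VA is horizontal with |VA| = 43.7 and A on the +x side, so A = (43.70, 0.000). The tangent condition forces DA to be normal to VA, so D = A + (0, -10.7) = (43.70, -10.70). Since DJ ⟂ JP (tangency), |DP| = √(10.7² + 39.3²) = 40.73 regardless of where J sits on A1. So P lies on both circle(V, 73.25) and circle(D, 40.73); the below-VA intersection is P = (53.25, -50.29). J is the foot of the tangent from P: J = (34.32, -15.85).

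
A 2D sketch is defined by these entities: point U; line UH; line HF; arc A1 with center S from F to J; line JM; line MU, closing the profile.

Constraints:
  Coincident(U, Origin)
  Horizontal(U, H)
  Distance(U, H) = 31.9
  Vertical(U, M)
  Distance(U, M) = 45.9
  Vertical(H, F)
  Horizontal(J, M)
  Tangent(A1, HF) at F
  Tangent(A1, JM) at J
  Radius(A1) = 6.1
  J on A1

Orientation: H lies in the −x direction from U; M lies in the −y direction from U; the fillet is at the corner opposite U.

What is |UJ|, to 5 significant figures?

52.654

U is at the origin; U and H share the same y with |UH| = 31.9 and H on the −x side, so H = (-31.900, 0.0000). UM is vertical with |UM| = 45.9 and M on the −y side, so M = (0.0000, -45.900). The virtual corner opposite U is at (-31.900, -45.900). The tangent condition forces SF to be normal to HF and since A1 is tangent to JM there, SJ ⟂ JM, with radius 6.1, so the center S sits 6.1 in from both sides at S = (-25.800, -39.800). That places the tangent points at F = (-31.900, -39.800) on HF and J = (-25.800, -45.900) on JM. Then |UJ| = |J − U| = 52.654.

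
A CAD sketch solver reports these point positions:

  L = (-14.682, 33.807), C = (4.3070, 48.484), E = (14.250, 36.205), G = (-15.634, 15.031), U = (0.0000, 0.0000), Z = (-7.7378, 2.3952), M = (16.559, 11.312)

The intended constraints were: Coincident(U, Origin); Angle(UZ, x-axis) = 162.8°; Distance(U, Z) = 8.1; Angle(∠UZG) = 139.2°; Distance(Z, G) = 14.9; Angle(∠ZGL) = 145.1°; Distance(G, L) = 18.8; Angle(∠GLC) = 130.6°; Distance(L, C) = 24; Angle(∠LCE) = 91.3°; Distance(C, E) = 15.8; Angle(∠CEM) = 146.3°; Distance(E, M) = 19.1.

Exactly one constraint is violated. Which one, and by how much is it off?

Distance(E, M) = 19.1 — off by 5.90.

U = (0.00, 0.00) ✓; UZ at 162.8° ✓; |UZ| = 8.100 ✓; ∠UZG = 139.2° ✓; |ZG| = 14.90 ✓; ∠ZGL = 145.1° ✓; |GL| = 18.80 ✓; ∠GLC = 130.6° ✓; |LC| = 24.00 ✓; ∠LCE = 91.30° ✓; |CE| = 15.80 ✓; ∠CEM = 146.3° ✓; |EM| = 25.00 ✗.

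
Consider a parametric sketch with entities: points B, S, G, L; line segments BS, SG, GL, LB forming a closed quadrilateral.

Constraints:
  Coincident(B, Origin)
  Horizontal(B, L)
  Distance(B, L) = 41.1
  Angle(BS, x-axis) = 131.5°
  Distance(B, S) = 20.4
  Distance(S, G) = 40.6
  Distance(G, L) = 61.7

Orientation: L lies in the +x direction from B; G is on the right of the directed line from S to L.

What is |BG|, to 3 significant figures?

29.5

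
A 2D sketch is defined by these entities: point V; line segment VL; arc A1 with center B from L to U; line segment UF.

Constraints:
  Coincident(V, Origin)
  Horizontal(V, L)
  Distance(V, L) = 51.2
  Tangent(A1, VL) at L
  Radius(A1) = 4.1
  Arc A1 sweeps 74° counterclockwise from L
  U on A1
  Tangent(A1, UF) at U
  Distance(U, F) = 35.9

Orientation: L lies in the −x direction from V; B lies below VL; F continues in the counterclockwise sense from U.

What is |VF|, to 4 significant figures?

75.06

V is at the origin; VL is horizontal with |VL| = 51.2 and L on the −x side, so L = (-51.20, 0.000). Tangency of A1 to VL means the radius BL is perpendicular to VL, so B = L + (0, -4.1) = (-51.20, -4.100). On A1, L sits at bearing 90° from B; a 74° counterclockwise sweep puts U at bearing 164°, so U = B + 4.1·(cos 164°, sin 164°) = (-55.14, -2.970). Tangency of A1 to UF means the radius BU is perpendicular to UF, so UF runs along (−sin 164°, cos 164°); with |UF| = 35.9, F = (-65.04, -37.48). Then |VF| = |F − V| = 75.06.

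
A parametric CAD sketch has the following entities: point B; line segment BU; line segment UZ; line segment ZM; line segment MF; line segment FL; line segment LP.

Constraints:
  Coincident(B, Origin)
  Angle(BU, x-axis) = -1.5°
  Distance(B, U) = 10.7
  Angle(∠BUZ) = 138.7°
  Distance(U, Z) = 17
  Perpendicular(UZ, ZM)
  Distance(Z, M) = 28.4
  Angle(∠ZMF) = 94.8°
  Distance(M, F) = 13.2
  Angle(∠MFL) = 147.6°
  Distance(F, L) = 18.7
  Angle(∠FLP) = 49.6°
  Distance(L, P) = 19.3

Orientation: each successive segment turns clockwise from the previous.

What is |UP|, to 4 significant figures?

14.56

B is at the origin; BU runs at -1.5° with length 10.7, so U = (10.70, -0.2801). ∠BUZ = 138.7° gives UZ at -42.80° from the x-axis; with |UZ| = 17.0, Z = (23.17, -11.83). UZ ⟂ ZM, so ZM runs at -132.8°; with |ZM| = 28.4, M = (3.874, -32.67). ∠ZMF = 94.8° gives MF at 142.0° from the x-axis; with |MF| = 13.2, F = (-6.528, -24.54). ∠MFL = 147.6° gives FL at 109.6° from the x-axis; with |FL| = 18.7, L = (-12.80, -6.925). ∠FLP = 49.6° gives LP at -20.80° from the x-axis; with |LP| = 19.3, P = (5.241, -13.78). Then |UP| = |P − U| = 14.56.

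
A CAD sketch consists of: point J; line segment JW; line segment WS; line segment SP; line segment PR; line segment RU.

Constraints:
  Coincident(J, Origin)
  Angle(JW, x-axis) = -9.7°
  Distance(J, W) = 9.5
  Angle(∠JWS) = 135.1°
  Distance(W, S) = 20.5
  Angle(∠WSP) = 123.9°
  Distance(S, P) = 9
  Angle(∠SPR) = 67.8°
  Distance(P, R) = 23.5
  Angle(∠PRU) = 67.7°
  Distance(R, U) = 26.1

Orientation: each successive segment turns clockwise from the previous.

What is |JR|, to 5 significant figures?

10.766

J is at the origin; JW runs at -9.7° with length 9.5, so W = (9.3642, -1.6006). ∠JWS = 135.1° gives WS at -54.600° from the x-axis; with |WS| = 20.5, S = (21.239, -18.311). ∠WSP = 123.9° gives SP at -110.70° from the x-axis; with |SP| = 9.0, P = (18.058, -26.730). ∠SPR = 67.8° gives PR at 137.10° from the x-axis; with |PR| = 23.5, R = (0.84342, -10.733). Then |JR| = |R − J| = 10.766.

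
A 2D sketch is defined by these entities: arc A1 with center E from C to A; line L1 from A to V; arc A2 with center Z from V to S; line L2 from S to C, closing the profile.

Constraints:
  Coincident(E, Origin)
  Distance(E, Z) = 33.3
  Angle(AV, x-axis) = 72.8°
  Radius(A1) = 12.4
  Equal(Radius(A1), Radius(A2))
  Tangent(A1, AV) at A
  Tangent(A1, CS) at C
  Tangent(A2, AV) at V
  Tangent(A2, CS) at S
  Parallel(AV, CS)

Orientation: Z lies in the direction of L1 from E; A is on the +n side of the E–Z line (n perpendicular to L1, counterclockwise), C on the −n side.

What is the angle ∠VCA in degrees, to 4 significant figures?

53.32°

The slot axis is L1's direction at 72.8°, so u = (cos 72.8°, sin 72.8°) = (0.2957, 0.9553) and n = (−sin 72.8°, cos 72.8°) = (-0.9553, 0.2957). E is at the origin and Z lies 33.3 along u from E, so Z = 33.3·u = (9.847, 31.81). Tangency of A1 to both parallel lines with radius 12.4 puts A and C at E ± 12.4·n: A = (-11.85, 3.667), C = (11.85, -3.667). Equal radii place V and S the same way about Z: V = Z + 12.4·n = (-1.998, 35.48), S = Z − 12.4·n = (21.69, 28.14). Then cos ∠VCA = CV·CA / (|CV||CA|), giving 53.32°.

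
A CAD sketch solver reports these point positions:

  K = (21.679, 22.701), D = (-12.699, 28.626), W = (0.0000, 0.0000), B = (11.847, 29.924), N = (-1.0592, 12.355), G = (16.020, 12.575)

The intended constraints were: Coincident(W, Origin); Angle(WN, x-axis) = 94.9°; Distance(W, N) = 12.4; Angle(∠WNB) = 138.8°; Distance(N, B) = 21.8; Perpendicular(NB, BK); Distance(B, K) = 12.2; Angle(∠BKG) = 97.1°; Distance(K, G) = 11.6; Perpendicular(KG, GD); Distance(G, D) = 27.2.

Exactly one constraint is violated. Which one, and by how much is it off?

Distance(G, D) = 27.2 — off by 5.70.

W = (0.00, 0.00) ✓; WN at 94.90° ✓; |WN| = 12.40 ✓; ∠WNB = 138.8° ✓; |NB| = 21.80 ✓; ∠(NB, BK) = 90.00° ✓; |BK| = 12.20 ✓; ∠BKG = 97.10° ✓; |KG| = 11.60 ✓; ∠(KG, GD) = 90.00° ✓; |GD| = 32.90 ✗.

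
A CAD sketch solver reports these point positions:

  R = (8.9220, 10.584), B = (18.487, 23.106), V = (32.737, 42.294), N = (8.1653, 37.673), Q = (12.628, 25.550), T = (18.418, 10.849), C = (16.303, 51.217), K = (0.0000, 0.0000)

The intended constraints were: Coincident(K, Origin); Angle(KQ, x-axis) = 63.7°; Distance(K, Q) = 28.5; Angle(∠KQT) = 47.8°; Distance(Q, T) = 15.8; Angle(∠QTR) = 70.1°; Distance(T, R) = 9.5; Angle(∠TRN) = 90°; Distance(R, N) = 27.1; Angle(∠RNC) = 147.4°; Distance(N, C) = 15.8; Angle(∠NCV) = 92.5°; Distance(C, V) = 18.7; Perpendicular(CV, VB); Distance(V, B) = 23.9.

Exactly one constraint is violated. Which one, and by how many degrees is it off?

Perpendicular(CV, VB) — off by 8.10°.

K = (0.00, 0.00) ✓; KQ at 63.70° ✓; |KQ| = 28.50 ✓; ∠KQT = 47.80° ✓; |QT| = 15.80 ✓; ∠QTR = 70.10° ✓; |TR| = 9.500 ✓; ∠TRN = 90.00° ✓; |RN| = 27.10 ✓; ∠RNC = 147.4° ✓; |NC| = 15.80 ✓; ∠NCV = 92.50° ✓; |CV| = 18.70 ✓; ∠(CV, VB) = 98.10° ✗; |VB| = 23.90 ✓.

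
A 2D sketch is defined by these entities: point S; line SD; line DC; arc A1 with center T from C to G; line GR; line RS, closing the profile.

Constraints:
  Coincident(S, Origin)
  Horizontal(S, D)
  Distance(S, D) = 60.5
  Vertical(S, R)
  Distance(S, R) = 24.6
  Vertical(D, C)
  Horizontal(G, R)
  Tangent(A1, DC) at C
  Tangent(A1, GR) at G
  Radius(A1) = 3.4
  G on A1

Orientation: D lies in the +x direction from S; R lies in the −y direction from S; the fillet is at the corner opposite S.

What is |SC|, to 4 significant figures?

64.11

S is at the origin; SD is horizontal with |SD| = 60.5 and D on the +x side, so D = (60.50, 0.000). S and R share the same x with |SR| = 24.6 and R on the −y side, so R = (0.000, -24.60). The virtual corner opposite S is at (60.50, -24.60). Since A1 is tangent to DC there, TC ⟂ DC and since A1 is tangent to GR there, TG ⟂ GR, with radius 3.4, so the center T sits 3.4 in from both sides at T = (57.10, -21.20). That places the tangent points at C = (60.50, -21.20) on DC and G = (57.10, -24.60) on GR. Then |SC| = |C − S| = 64.11.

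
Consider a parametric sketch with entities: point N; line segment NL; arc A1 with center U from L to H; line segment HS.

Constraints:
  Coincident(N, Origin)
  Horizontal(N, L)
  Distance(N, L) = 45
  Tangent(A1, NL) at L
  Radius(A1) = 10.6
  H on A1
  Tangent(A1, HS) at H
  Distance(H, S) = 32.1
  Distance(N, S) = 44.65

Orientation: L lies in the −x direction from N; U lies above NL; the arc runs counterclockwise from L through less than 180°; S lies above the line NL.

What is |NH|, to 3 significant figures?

35.7

N is at the origin; NL is horizontal with |NL| = 45.0 and L on the −x side, so L = (-45.0, 0.00). Tangency of A1 to NL means the radius UL is perpendicular to NL, so U = L + (0, 10.6) = (-45.0, 10.6). Since UH ⟂ HS (tangency), |US| = √(10.6² + 32.1²) = 33.8 regardless of where H sits on A1. So S lies on both circle(N, 44.65) and circle(U, 33.8); the above-NL intersection is S = (-24.4, 37.4). H is the foot of the tangent from S: H = (-35.0, 7.10).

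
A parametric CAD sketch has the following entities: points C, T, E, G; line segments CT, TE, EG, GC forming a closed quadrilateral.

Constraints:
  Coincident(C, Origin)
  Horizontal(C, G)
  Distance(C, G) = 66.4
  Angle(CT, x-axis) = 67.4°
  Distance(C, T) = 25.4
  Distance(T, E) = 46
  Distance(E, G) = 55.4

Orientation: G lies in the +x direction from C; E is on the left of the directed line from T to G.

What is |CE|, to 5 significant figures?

69.215

C is at the origin; CG is horizontal with |CG| = 66.4 and G in +x, so G = (66.4, 0). CT runs at 67.4° with |CT| = 25.4, so T = (9.7611, 23.450). E is determined by |TE| = 46.0 and |EG| = 55.4 together: it lies at the intersection of circle(T, 46.0) and circle(G, 55.4). With |TG| = 61.301, the foot of the radical line on TG is 22.876 from T and the perpendicular offset is √(46.0² − 22.876²) = 39.908. Taking the left-of-TG solution: E = (46.164, 51.572).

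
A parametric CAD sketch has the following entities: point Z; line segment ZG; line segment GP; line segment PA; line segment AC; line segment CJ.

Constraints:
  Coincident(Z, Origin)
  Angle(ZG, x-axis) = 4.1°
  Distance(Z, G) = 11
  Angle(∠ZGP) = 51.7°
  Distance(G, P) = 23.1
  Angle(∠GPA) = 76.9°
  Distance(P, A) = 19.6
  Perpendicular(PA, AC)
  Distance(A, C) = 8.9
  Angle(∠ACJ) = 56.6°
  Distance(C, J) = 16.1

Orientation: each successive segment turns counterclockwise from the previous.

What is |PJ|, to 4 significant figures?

6.159

Z is at the origin; ZG runs at 4.1° with length 11.0, so G = (10.97, 0.7865). ∠ZGP = 51.7° gives GP at 132.4° from the x-axis; with |GP| = 23.1, P = (-4.605, 17.84). ∠GPA = 76.9° gives PA at -124.5° from the x-axis; with |PA| = 19.6, A = (-15.71, 1.692). PA ⟂ AC, so AC runs at -34.50°; with |AC| = 8.9, C = (-8.371, -3.349). ∠ACJ = 56.6° gives CJ at 88.90° from the x-axis; with |CJ| = 16.1, J = (-8.062, 12.75). Then |PJ| = |J − P| = 6.159.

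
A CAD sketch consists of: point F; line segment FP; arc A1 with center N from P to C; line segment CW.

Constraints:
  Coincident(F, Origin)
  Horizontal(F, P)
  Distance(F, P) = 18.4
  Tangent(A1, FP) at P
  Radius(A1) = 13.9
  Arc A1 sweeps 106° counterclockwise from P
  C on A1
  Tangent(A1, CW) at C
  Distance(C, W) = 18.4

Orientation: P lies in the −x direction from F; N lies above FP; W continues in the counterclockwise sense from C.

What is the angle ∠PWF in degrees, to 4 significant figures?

29.10°

On A1, P sits at bearing -90° from N; a 106° counterclockwise sweep puts C at bearing 16°, so C = N + 13.9·(cos 16°, sin 16°) = (-5.038, 17.73). The tangent condition forces NC to be normal to CW, so CW runs along (−sin 16°, cos 16°); with |CW| = 18.4, W = (-10.11, 35.42). Then cos ∠PWF = WP·WF / (|WP||WF|), giving 29.10°.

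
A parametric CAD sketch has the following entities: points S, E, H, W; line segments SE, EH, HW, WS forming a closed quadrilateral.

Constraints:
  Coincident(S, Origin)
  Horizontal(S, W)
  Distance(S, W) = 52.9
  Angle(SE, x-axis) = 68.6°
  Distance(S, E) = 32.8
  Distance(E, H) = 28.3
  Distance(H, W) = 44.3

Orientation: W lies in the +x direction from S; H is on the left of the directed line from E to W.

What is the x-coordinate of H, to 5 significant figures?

37.970

S is at the origin; S and W share the same y with |SW| = 52.9 and W in +x, so W = (52.9, 0). SE runs at 68.6° with |SE| = 32.8, so E = (11.968, 30.539). H is determined by |EH| = 28.3 and |HW| = 44.3 together: it lies at the intersection of circle(E, 28.3) and circle(W, 44.3). With |EW| = 51.069, the foot of the radical line on EW is 14.162 from E and the perpendicular offset is √(28.3² − 14.162²) = 24.502. Taking the left-of-EW solution: H = (37.970, 41.708).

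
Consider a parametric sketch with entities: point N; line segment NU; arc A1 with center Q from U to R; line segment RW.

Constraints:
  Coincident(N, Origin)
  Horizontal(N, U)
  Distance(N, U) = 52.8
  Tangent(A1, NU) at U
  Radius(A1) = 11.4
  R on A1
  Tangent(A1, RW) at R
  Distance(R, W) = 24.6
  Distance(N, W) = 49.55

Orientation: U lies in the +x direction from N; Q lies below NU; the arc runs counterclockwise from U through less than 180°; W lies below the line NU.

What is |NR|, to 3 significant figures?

42.6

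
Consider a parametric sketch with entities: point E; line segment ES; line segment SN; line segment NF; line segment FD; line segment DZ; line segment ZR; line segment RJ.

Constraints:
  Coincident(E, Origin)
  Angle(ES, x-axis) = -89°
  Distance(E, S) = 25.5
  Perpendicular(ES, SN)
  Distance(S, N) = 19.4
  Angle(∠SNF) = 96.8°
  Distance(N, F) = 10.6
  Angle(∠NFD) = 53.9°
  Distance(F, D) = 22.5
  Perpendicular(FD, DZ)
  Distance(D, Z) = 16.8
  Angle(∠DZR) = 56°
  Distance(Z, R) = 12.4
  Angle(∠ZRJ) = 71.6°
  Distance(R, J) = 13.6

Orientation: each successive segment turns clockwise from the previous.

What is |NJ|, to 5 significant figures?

18.152

∠DZR = 56.0° gives ZR at 117.70° from the x-axis; with |ZR| = 12.4, R = (-14.309, -29.813). ∠ZRJ = 71.6° gives RJ at 9.3000° from the x-axis; with |RJ| = 13.6, J = (-0.88734, -27.615). Then |NJ| = |J − N| = 18.152.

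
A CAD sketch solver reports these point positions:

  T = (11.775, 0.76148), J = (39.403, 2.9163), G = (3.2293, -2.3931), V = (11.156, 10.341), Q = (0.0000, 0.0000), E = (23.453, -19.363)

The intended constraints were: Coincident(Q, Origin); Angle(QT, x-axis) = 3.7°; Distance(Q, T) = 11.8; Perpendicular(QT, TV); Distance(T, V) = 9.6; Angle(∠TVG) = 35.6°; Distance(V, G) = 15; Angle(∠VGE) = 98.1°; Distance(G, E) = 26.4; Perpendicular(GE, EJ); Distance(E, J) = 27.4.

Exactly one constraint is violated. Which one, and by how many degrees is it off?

Perpendicular(GE, EJ) — off by 4.40°.

Q = (0.00, 0.00) ✓; QT at 3.700° ✓; |QT| = 11.80 ✓; ∠(QT, TV) = 90.00° ✓; |TV| = 9.599 ✓; ∠TVG = 35.60° ✓; |VG| = 15.00 ✓; ∠VGE = 98.10° ✓; |GE| = 26.40 ✓; ∠(GE, EJ) = 94.40° ✗; |EJ| = 27.40 ✓.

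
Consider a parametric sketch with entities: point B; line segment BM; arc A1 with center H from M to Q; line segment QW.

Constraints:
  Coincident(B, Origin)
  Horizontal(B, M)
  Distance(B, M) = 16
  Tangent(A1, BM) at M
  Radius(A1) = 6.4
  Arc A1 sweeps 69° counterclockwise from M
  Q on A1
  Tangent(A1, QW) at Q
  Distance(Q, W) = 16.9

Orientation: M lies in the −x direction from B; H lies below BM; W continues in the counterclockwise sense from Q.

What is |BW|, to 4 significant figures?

34.37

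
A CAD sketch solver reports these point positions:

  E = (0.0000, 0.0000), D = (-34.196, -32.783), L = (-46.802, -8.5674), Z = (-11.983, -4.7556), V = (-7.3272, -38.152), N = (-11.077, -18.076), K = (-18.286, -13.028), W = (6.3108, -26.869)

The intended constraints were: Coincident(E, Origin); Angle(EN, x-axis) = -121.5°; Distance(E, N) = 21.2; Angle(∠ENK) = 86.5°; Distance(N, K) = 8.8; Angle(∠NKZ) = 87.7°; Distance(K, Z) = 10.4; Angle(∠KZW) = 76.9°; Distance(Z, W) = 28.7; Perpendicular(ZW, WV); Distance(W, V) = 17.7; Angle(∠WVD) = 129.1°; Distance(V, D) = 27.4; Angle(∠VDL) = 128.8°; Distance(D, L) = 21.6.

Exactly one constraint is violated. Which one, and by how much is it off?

Distance(D, L) = 21.6 — off by 5.70.

E = (0.00, 0.00) ✓; EN at -121.5° ✓; |EN| = 21.20 ✓; ∠ENK = 86.50° ✓; |NK| = 8.801 ✓; ∠NKZ = 87.70° ✓; |KZ| = 10.40 ✓; ∠KZW = 76.90° ✓; |ZW| = 28.70 ✓; ∠(ZW, WV) = 90.00° ✓; |WV| = 17.70 ✓; ∠WVD = 129.1° ✓; |VD| = 27.40 ✓; ∠VDL = 128.8° ✓; |DL| = 27.30 ✗.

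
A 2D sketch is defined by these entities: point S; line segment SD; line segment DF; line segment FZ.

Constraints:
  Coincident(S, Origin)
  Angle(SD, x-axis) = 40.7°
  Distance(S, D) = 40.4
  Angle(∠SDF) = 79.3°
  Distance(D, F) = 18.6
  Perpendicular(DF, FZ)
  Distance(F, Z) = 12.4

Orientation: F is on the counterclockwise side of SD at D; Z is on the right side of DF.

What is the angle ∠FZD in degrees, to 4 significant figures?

56.31°

S is at the origin; SD runs at 40.7° with length 40.4, so D = 40.4·(cos 40.7°, sin 40.7°) = (30.63, 26.34). ∠SDF = 79.3°, so DF runs at 40.7° + (180° − 79.3°) = 141.4° from the x-axis; with |DF| = 18.6, F = D + 18.6·(cos 141.4°, sin 141.4°) = (16.09, 37.95). The perpendicularity gives FZ at right angles to DF; with |FZ| = 12.4 on the right of DF, Z = F + 12.4·(0.6239, 0.7815) = (23.83, 47.64). Then cos ∠FZD = ZF·ZD / (|ZF||ZD|), giving 56.31°.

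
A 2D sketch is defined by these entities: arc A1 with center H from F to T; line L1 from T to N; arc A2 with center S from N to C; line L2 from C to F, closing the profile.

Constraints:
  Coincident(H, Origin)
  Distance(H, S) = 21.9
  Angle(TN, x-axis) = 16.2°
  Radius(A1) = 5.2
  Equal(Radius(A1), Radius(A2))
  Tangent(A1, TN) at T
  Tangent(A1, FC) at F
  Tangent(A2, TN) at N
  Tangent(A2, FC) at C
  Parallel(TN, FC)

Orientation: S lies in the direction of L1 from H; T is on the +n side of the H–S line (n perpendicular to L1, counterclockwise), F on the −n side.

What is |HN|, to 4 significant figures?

22.51

The slot axis is L1's direction at 16.2°, so u = (cos 16.2°, sin 16.2°) = (0.9603, 0.2790) and n = (−sin 16.2°, cos 16.2°) = (-0.2790, 0.9603). H is at the origin and S lies 21.9 along u from H, so S = 21.9·u = (21.03, 6.110). Tangency of A1 to both parallel lines with radius 5.2 puts T and F at H ± 5.2·n: T = (-1.451, 4.994), F = (1.451, -4.994). Equal radii place N and C the same way about S: N = S + 5.2·n = (19.58, 11.10), C = S − 5.2·n = (22.48, 1.116). Then |HN| = |N − H| = 22.51.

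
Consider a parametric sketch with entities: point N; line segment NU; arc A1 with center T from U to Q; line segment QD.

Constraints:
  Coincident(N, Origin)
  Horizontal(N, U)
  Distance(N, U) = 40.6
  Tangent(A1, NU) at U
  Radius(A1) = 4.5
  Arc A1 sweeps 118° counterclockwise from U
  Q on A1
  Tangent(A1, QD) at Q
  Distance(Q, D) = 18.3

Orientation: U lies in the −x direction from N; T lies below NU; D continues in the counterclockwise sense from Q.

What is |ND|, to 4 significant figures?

42.58

On A1, U sits at bearing 90° from T; a 118° counterclockwise sweep puts Q at bearing 208°, so Q = T + 4.5·(cos 208°, sin 208°) = (-44.57, -6.613). A1 meets QD tangentially, so TQ is at right angles to QD, so QD runs along (−sin 208°, cos 208°); with |QD| = 18.3, D = (-35.98, -22.77). Then |ND| = |D − N| = 42.58.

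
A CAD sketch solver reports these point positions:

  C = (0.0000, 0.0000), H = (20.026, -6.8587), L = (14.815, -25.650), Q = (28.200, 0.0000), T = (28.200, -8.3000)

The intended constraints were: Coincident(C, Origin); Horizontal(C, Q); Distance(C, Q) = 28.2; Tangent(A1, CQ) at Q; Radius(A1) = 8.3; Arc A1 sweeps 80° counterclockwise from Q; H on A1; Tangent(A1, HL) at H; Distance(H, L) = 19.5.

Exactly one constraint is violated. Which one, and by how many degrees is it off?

Tangent(A1, HL) at H — off by 5.50°.

C = (0.00, 0.00) ✓; C.y = 0.00, Q.y = 0.00 ✓; |CQ| = 28.20 ✓; ∠(TQ, QC) = 90.00° ✓; |TQ| = 8.300 ✓; bearing(T→H) − bearing(T→Q) = 80.00° ✓; |TH| = 8.300 ✓; ∠(TH, HL) = 95.50° ✗; |HL| = 19.50 ✓.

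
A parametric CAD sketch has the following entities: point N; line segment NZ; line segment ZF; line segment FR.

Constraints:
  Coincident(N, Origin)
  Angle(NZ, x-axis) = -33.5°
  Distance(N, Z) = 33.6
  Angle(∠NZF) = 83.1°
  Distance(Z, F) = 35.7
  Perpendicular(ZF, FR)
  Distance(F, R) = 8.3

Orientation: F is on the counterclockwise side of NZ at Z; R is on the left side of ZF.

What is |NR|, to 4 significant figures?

40.38

∠NZF = 83.1°, so ZF runs at -33.5° + (180° − 83.1°) = 63.40° from the x-axis; with |ZF| = 35.7, F = Z + 35.7·(cos 63.40°, sin 63.40°) = (44.00, 13.38). ZF ⟂ FR; with |FR| = 8.3 on the left of ZF, R = F + 8.3·(-0.8942, 0.4478) = (36.58, 17.09). Then |NR| = |R − N| = 40.38.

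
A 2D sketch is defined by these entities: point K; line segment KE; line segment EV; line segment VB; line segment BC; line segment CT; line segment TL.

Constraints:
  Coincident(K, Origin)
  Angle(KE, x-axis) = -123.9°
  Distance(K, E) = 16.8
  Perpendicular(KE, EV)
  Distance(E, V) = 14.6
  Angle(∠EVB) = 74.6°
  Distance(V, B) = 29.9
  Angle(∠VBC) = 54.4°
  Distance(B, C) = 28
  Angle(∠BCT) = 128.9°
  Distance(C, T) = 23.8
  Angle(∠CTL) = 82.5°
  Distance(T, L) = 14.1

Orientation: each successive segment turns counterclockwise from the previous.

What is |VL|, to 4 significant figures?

13.59

K is at the origin; KE runs at -123.9° with length 16.8, so E = (-9.370, -13.94). The perpendicularity gives EV at right angles to KE, so EV runs at -33.90°; with |EV| = 14.6, V = (2.748, -22.09). ∠EVB = 74.6° gives VB at 71.50° from the x-axis; with |VB| = 29.9, B = (12.24, 6.268). ∠VBC = 54.4° gives BC at -162.9° from the x-axis; with |BC| = 28.0, C = (-14.53, -1.966). ∠BCT = 128.9° gives CT at -111.8° from the x-axis; with |CT| = 23.8, T = (-23.37, -24.06). ∠CTL = 82.5° gives TL at -14.30° from the x-axis; with |TL| = 14.1, L = (-9.702, -27.55). Then |VL| = |L − V| = 13.59.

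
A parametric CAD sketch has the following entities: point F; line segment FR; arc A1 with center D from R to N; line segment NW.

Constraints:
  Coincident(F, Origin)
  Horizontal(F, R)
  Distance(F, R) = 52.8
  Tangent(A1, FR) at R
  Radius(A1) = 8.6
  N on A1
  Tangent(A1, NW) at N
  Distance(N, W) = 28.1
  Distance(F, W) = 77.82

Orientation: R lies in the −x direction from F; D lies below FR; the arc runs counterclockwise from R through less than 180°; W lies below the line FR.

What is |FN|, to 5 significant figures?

61.040

Checks: |DN| = 8.600 ✓; ∠(DN, NW) = 90.00° ✓; |NW| = 28.10 ✓; |FW| = 77.82 ✓.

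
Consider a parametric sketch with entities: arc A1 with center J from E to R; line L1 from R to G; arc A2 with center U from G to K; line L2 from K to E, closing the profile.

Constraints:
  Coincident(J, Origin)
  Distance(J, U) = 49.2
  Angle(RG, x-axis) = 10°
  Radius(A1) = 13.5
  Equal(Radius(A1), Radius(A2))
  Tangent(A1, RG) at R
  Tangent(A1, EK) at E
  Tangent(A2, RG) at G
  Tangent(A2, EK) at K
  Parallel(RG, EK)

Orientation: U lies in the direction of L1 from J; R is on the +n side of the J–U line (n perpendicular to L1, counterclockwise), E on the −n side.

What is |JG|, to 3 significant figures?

51.0

Tangency of A1 to both parallel lines with radius 13.5 puts R and E at J ± 13.5·n: R = (-2.34, 13.3), E = (2.34, -13.3). Equal radii place G and K the same way about U: G = U + 13.5·n = (46.1, 21.8), K = U − 13.5·n = (50.8, -4.75). Then |JG| = |G − J| = 51.0.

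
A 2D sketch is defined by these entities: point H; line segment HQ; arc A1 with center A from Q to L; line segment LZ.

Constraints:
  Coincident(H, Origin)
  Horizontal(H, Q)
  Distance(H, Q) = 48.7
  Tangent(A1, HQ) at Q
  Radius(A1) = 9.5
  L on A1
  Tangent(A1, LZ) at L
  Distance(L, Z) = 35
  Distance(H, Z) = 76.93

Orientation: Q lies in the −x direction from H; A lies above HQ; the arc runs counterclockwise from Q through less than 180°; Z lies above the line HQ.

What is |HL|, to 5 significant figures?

44.360

H is at the origin; HQ is horizontal with |HQ| = 48.7 and Q on the −x side, so Q = (-48.700, 0.0000). Tangency of A1 to HQ means the radius AQ is perpendicular to HQ, so A = Q + (0, 9.5) = (-48.700, 9.5000). Since AL ⟂ LZ (tangency), |AZ| = √(9.5² + 35.0²) = 36.266 regardless of where L sits on A1. So Z lies on both circle(H, 76.93) and circle(A, 36.266); the above-HQ intersection is Z = (-64.295, 42.242). L is the foot of the tangent from Z: L = (-41.493, 15.689).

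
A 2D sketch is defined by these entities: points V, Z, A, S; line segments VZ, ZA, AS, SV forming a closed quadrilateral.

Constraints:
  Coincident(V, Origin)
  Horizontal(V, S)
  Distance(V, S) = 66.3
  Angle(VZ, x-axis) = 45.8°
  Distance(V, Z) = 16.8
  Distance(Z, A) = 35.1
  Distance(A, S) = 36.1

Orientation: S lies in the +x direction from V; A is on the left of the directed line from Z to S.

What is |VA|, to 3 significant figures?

51.3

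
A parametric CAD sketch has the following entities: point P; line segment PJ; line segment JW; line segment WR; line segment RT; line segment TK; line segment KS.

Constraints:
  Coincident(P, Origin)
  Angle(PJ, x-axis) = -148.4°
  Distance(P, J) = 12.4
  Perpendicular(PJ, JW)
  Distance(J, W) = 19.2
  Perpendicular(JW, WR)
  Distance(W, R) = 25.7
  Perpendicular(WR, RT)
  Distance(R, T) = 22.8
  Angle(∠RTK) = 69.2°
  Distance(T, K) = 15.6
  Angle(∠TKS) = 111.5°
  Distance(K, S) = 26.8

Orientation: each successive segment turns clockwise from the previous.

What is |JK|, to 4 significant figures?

11.28

P is at the origin; PJ runs at -148.4° with length 12.4, so J = (-10.56, -6.497). PJ is perpendicular to JW, so JW runs at 121.6°; with |JW| = 19.2, W = (-20.62, 9.856). JW ⟂ WR, so WR runs at 31.60°; with |WR| = 25.7, R = (1.267, 23.32). The perpendicularity gives RT at right angles to WR, so RT runs at -58.40°; with |RT| = 22.8, T = (13.21, 3.903). ∠RTK = 69.2° gives TK at -169.2° from the x-axis; with |TK| = 15.6, K = (-2.109, 0.9796). Then |JK| = |K − J| = 11.28.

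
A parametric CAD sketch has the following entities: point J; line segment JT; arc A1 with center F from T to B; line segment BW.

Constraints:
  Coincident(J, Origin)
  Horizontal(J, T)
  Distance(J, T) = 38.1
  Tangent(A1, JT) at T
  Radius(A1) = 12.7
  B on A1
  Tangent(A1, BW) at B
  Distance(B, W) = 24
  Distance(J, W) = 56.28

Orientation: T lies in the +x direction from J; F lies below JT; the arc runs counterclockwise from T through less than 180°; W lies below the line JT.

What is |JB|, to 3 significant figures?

33.4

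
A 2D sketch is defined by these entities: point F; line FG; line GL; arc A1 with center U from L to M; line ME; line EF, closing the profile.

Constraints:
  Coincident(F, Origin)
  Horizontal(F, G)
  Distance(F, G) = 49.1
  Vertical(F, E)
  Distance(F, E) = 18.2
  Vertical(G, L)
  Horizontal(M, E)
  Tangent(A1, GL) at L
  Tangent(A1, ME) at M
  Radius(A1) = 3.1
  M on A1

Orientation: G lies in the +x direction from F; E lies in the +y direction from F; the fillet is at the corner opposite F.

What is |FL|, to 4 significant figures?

51.37

The virtual corner opposite F is at (49.10, 18.20). The tangent condition forces UL to be normal to GL and the tangent condition forces UM to be normal to ME, with radius 3.1, so the center U sits 3.1 in from both sides at U = (46.00, 15.10). That places the tangent points at L = (49.10, 15.10) on GL and M = (46.00, 18.20) on ME. Then |FL| = |L − F| = 51.37.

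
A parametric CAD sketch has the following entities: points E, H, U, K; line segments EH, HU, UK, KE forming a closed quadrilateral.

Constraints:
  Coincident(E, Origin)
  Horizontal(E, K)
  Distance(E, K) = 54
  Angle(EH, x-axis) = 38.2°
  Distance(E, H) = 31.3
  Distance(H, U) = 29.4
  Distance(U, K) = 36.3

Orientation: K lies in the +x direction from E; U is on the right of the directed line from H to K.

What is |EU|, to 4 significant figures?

21.21

E is at the origin; E and K share the same y with |EK| = 54.0 and K in +x, so K = (54.0, 0). EH runs at 38.2° with |EH| = 31.3, so H = (24.60, 19.36). U is determined by |HU| = 29.4 and |UK| = 36.3 together: it lies at the intersection of circle(H, 29.4) and circle(K, 36.3). With |HK| = 35.20, the foot of the radical line on HK is 11.16 from H and the perpendicular offset is √(29.4² − 11.16²) = 27.20. Taking the right-of-HK solution: U = (18.96, -9.499).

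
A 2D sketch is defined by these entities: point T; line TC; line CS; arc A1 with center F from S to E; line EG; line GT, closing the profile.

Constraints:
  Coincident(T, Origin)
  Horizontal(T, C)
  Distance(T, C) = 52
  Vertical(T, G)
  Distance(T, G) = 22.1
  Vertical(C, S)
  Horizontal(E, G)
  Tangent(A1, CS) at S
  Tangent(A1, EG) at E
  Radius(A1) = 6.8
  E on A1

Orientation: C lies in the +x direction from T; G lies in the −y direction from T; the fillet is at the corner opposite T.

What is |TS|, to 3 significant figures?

54.2

T is at the origin; TC is horizontal with |TC| = 52.0 and C on the +x side, so C = (52.0, 0.00). TG is vertical with |TG| = 22.1 and G on the −y side, so G = (0.00, -22.1). The virtual corner opposite T is at (52.0, -22.1). A1 meets CS tangentially, so FS is at right angles to CS and tangency of A1 to EG means the radius FE is perpendicular to EG, with radius 6.8, so the center F sits 6.8 in from both sides at F = (45.2, -15.3). That places the tangent points at S = (52.0, -15.3) on CS and E = (45.2, -22.1) on EG. Then |TS| = |S − T| = 54.2.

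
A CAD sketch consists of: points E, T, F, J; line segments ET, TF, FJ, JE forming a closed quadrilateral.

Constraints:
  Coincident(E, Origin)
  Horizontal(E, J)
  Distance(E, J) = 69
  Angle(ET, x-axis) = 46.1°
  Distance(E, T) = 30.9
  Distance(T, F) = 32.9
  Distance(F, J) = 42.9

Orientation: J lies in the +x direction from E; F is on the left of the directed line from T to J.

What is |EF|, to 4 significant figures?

63.14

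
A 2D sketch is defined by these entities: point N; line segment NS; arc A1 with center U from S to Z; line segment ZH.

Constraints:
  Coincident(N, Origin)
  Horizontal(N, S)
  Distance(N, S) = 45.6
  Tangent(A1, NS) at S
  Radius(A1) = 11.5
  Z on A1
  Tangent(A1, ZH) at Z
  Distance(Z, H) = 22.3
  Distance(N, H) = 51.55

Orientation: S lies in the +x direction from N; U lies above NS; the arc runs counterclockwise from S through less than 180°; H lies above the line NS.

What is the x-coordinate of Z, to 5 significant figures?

53.603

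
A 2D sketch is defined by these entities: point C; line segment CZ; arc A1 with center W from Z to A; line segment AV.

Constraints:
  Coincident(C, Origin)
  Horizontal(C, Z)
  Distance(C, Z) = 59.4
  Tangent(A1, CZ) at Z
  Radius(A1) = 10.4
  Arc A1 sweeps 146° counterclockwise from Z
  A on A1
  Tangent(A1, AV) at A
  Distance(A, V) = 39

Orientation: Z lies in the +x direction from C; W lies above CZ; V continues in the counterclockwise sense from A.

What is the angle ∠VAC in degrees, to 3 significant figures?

50.3°

On A1, Z sits at bearing -90° from W; a 146° counterclockwise sweep puts A at bearing 56°, so A = W + 10.4·(cos 56°, sin 56°) = (65.2, 19.0). The tangent condition forces WA to be normal to AV, so AV runs along (−sin 56°, cos 56°); with |AV| = 39.0, V = (32.9, 40.8). Then cos ∠VAC = AV·AC / (|AV||AC|), giving 50.3°.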